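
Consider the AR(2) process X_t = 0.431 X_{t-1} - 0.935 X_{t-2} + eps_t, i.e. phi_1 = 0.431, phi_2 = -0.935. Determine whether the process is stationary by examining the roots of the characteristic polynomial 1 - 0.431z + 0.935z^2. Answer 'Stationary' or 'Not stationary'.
\text{Stationary}

The AR(p) characteristic polynomial is P(z) = 1 - 0.431z + 0.935z^2.
Stationarity requires all roots to lie outside the unit circle, i.e. |z| > 1 for every root.
Set 1 + (-0.431) z + (0.935) z^2 = 0, i.e. a z^2 + b z + c = 0 with a = 0.935, b = -0.431, c = 1.
Discriminant D = b^2 - 4ac = (-0.431)^2 - 4*(0.935)*1 = 0.185761 - (3.74) = -3.554239.
D < 0, so the roots are the complex-conjugate pair z = (-b +/- i sqrt(-D)) / (2a) = 0.2305 +/- 1.0082i.
For a conjugate pair |z|^2 = z * conj(z) = (product of roots) = c/a = 1/(0.935) = 1.069519, so |z| = sqrt(1.069519) = 1.0342 for both roots.
Moduli of all roots: 1.0342, 1.0342.
All moduli strictly greater than 1? Yes.
Verdict: Stationary.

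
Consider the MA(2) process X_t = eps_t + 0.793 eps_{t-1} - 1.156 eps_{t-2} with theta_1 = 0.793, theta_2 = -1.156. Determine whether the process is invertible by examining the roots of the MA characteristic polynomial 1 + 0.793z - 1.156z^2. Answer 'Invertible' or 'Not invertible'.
\text{Not invertible}

The MA(q) characteristic polynomial is P(z) = 1 + 0.793z - 1.156z^2.
Invertibility requires all roots to lie outside the unit circle, i.e. |z| > 1 for every root.
Set 1 + (0.793) z + (-1.156) z^2 = 0, i.e. a z^2 + b z + c = 0 with a = -1.156, b = 0.793, c = 1.
Discriminant D = b^2 - 4ac = (0.793)^2 - 4*(-1.156)*1 = 0.628849 - (-4.624) = 5.252849.
D >= 0, so the roots are real: z = (-b +/- sqrt(D)) / (2a) = (-0.793 +/- 2.291909) / (-2.312).
  z_1 = (-0.793 + 2.291909) / (-2.312) = -0.6483,   |z_1| = 0.6483.
  z_2 = (-0.793 - 2.291909) / (-2.312) = 1.3343,   |z_2| = 1.3343.
Moduli of all roots: 0.6483, 1.3343.
All moduli strictly greater than 1? No.
Verdict: Not invertible.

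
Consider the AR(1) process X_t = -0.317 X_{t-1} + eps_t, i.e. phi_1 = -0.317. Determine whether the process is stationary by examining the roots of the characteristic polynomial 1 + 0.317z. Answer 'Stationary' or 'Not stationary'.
\text{Stationary}

The AR(p) characteristic polynomial is P(z) = 1 + 0.317z.
Stationarity requires all roots to lie outside the unit circle, i.e. |z| > 1 for every root.
This is linear in z: 1 + (0.317) z = 0  =>  z = -1/(0.317) = -3.154574,  |z| = 3.154574.
Moduli of all roots: 3.1546.
All moduli strictly greater than 1? Yes.
Verdict: Stationary.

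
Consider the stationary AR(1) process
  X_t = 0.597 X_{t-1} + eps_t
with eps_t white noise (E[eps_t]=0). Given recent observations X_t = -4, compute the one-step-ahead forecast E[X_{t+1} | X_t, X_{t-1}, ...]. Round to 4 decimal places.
E[X_{t+1} \mid \mathcal F_t] = -2.3880

For an AR(p) model X_t = c + sum_i phi_i X_{t-i} + eps_t, the
one-step-ahead conditional mean is
  E[X_{t+1} | X_t, ...] = c + sum_i phi_i X_{t+1-i}.
Substitute known values:
  E[X_{t+1} | ...] = (0.597) * (-4)
                   = -2.3880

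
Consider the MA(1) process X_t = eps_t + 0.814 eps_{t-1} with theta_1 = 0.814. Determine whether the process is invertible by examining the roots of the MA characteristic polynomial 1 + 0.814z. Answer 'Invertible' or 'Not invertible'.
\text{Invertible}

The MA(q) characteristic polynomial is P(z) = 1 + 0.814z.
Invertibility requires all roots to lie outside the unit circle, i.e. |z| > 1 for every root.
This is linear in z: 1 + (0.814) z = 0  =>  z = -1/(0.814) = -1.228501,  |z| = 1.228501.
Moduli of all roots: 1.2285.
All moduli strictly greater than 1? Yes.
Verdict: Invertible.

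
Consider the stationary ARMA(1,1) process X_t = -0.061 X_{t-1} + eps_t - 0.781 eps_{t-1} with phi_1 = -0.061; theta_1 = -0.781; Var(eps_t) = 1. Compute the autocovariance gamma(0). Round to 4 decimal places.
\gamma(0) = 1.7116

Multiply the model equation by X_{t-k} and take expectations. With theta_0 = psi_0 = 1 and psi_j the MA(infinity) weights, this gives
  gamma(k) - sum_i phi_i gamma(k-i) = c_k,
  c_k = sigma^2 * sum_{j=k..q} theta_j psi_{j-k}   (c_k = 0 for k > q),
using gamma(-m) = gamma(m).
psi-weights needed (psi_j = theta_j + sum_i phi_i psi_{j-i}):
  psi_1 = theta_1 + phi_1 = -0.781 + (-0.061) = -0.842
Right-hand sides:
  c_0 = sigma^2 (1 + theta_1 psi_1) = 1 * (1 + (-0.781)(-0.842)) = 1 * 1.657602 = 1.657602
  c_1 = sigma^2 theta_1 = 1 * (-0.781) = -0.781
  c_2 = 0
Equations for k = 0 and k = 1 (AR order 1):
  gamma(0) = phi_1 gamma(1) + c_0
  gamma(1) = phi_1 gamma(0) + c_1
Substituting the second into the first: gamma(0) (1 - phi_1^2) = c_0 + phi_1 c_1, so
  gamma(0) = (c_0 + phi_1 c_1) / (1 - phi_1^2) = (1.657602 + (-0.061)(-0.781)) / (1 - (-0.061)^2) = 1.705243 / 0.996279 = 1.711612.
Therefore gamma(0) = 1.7116 (to 4 decimal places).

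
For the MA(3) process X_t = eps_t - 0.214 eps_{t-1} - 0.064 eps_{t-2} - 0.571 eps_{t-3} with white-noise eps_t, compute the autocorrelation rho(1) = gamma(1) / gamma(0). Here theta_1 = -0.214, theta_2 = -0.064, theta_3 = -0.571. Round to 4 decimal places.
\rho(1) = -0.1190

For an MA(q) process with theta_0 = 1, the autocovariance is
  gamma(k) = sigma^2 * sum_{i=0..q-k} theta_i * theta_{i+k},
and rho(k) = gamma(k) / gamma(0). Sigma^2 cancels.
  numerator   = (1)*(-0.214) + (-0.214)*(-0.064) + (-0.064)*(-0.571) = -0.16376.
  denominator = (1)^2 + (-0.214)^2 + (-0.064)^2 + (-0.571)^2 = 1.375933.
  rho(1) = -0.16376 / 1.375933 = -0.1190.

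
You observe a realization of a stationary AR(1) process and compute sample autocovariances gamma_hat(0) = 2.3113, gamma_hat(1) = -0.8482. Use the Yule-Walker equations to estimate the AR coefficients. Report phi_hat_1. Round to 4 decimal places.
\hat\phi_{1} = -0.3670

The Yule-Walker equations for an AR(p) process read, in matrix form,
  Gamma_p phi = r_p,   with   (Gamma_p)_{ij} = gamma(|i - j|),
                       (r_p)_i = gamma(i),   i,j = 1..p.
Substitute the sample gammas (Toeplitz matrix and right-hand side of size 1):
  Gamma_p = [[2.3113]]
  r_p     = [-0.8482]
With p = 1 this is the single equation gamma(0) phi_1 = gamma(1):
  phi_hat_1 = gamma(1) / gamma(0) = -0.8482 / 2.3113 = -0.3670.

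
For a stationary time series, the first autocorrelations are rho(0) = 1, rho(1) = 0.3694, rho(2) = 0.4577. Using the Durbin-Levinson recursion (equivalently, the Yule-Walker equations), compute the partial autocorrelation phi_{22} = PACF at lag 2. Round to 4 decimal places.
\phi_{22} = 0.3720

The PACF at lag k is phi_{kk}, the last component of the solution
to the Yule-Walker system G_k phi = r_k where
  (G_k)_{ij} = rho(|i - j|), (r_k)_i = rho(i), i,j = 1..k.
Equivalently, Durbin-Levinson gives phi_{kk} iteratively:
  phi_{11} = rho(1)
  phi_{kk} = [rho(k) - sum_{j=1..k-1} phi_{k-1,j} rho(k-j)]
            / [1 - sum_{j=1..k-1} phi_{k-1,j} rho(j)],
  phi_{k,j} = phi_{k-1,j} - phi_{kk} phi_{k-1,k-j},  j = 1..k-1.
Step k = 1:
  phi_11 = rho(1) = 0.3694.
Step k = 2:
  phi_22 = [rho(2) - phi_11 rho(1)] / [1 - phi_11 rho(1)] = [0.4577 - (0.3694)(0.3694)] / [1 - (0.3694)(0.3694)]
         = 0.32124364 / 0.86354364 = 0.372.
Therefore phi_{22} = 0.3720.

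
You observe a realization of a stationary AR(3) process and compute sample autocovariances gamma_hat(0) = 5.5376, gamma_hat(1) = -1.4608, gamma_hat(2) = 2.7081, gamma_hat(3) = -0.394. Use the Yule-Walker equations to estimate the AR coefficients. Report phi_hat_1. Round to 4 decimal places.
\hat\phi_{1} = -0.2170

The Yule-Walker equations for an AR(p) process read, in matrix form,
  Gamma_p phi = r_p,   with   (Gamma_p)_{ij} = gamma(|i - j|),
                       (r_p)_i = gamma(i),   i,j = 1..p.
Substitute the sample gammas (Toeplitz matrix and right-hand side of size 3):
  Gamma_p = [[5.5376, -1.4608, 2.7081], [-1.4608, 5.5376, -1.4608], [2.7081, -1.4608, 5.5376]]
  r_p     = [-1.4608, 2.7081, -0.394]
Written out (R1..R3):
  (R1) 5.5376 phi_1 - 1.4608 phi_2 + 2.7081 phi_3 = -1.4608
  (R2) -1.4608 phi_1 + 5.5376 phi_2 - 1.4608 phi_3 = 2.7081
  (R3) 2.7081 phi_1 - 1.4608 phi_2 + 5.5376 phi_3 = -0.394
Gaussian elimination:
  R2 <- R2 - (-1.4608/5.5376) R1 = R2 - (-0.263797) R1:  5.152246 phi_2 - 0.746412 phi_3 = 2.322746
  R3 <- R3 - (2.7081/5.5376) R1 = R3 - (0.489039) R1:  -0.746412 phi_2 + 4.213235 phi_3 = 0.320388
  R3 <- R3 - (-0.746412/5.152246) R2 = R3 - (-0.144871) R2:  4.105101 phi_3 = 0.656887
Back-substitution:
  phi_hat_3 = 0.656887 / 4.105101 = 0.160017
  phi_hat_2 = (2.322746 - (-0.746412)(0.160017)) / 5.152246 = 0.474004
  phi_hat_1 = (-1.4608 - (-1.4608)(0.474004) - (2.7081)(0.160017)) / 5.5376 = -0.217011
So phi_hat = [-0.2170, 0.4740, 0.1600].
Therefore phi_hat_1 = -0.2170.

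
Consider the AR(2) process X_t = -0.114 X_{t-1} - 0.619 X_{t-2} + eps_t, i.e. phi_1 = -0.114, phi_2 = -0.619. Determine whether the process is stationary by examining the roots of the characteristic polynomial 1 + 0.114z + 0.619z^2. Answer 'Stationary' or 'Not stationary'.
\text{Stationary}

The AR(p) characteristic polynomial is P(z) = 1 + 0.114z + 0.619z^2.
Stationarity requires all roots to lie outside the unit circle, i.e. |z| > 1 for every root.
Set 1 + (0.114) z + (0.619) z^2 = 0, i.e. a z^2 + b z + c = 0 with a = 0.619, b = 0.114, c = 1.
Discriminant D = b^2 - 4ac = (0.114)^2 - 4*(0.619)*1 = 0.012996 - (2.476) = -2.463004.
D < 0, so the roots are the complex-conjugate pair z = (-b +/- i sqrt(-D)) / (2a) = -0.0921 +/- 1.2677i.
For a conjugate pair |z|^2 = z * conj(z) = (product of roots) = c/a = 1/(0.619) = 1.615509, so |z| = sqrt(1.615509) = 1.271 for both roots.
Moduli of all roots: 1.2710, 1.2710.
All moduli strictly greater than 1? Yes.
Verdict: Stationary.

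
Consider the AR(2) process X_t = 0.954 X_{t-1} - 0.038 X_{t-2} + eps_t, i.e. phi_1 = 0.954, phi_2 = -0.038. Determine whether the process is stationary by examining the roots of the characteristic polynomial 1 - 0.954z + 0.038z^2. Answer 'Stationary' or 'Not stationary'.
\text{Stationary}

The AR(p) characteristic polynomial is P(z) = 1 - 0.954z + 0.038z^2.
Stationarity requires all roots to lie outside the unit circle, i.e. |z| > 1 for every root.
Set 1 + (-0.954) z + (0.038) z^2 = 0, i.e. a z^2 + b z + c = 0 with a = 0.038, b = -0.954, c = 1.
Discriminant D = b^2 - 4ac = (-0.954)^2 - 4*(0.038)*1 = 0.910116 - (0.152) = 0.758116.
D >= 0, so the roots are real: z = (-b +/- sqrt(D)) / (2a) = (0.954 +/- 0.870699) / (0.076).
  z_1 = (0.954 + 0.870699) / (0.076) = 24.0092,   |z_1| = 24.0092.
  z_2 = (0.954 - 0.870699) / (0.076) = 1.0961,   |z_2| = 1.0961.
Moduli of all roots: 24.0092, 1.0961.
All moduli strictly greater than 1? Yes.
Verdict: Stationary.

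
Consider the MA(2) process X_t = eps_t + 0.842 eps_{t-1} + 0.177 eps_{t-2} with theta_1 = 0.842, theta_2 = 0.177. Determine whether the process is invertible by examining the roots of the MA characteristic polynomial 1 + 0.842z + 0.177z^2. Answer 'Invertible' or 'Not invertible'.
\text{Invertible}

The MA(q) characteristic polynomial is P(z) = 1 + 0.842z + 0.177z^2.
Invertibility requires all roots to lie outside the unit circle, i.e. |z| > 1 for every root.
Set 1 + (0.842) z + (0.177) z^2 = 0, i.e. a z^2 + b z + c = 0 with a = 0.177, b = 0.842, c = 1.
Discriminant D = b^2 - 4ac = (0.842)^2 - 4*(0.177)*1 = 0.708964 - (0.708) = 0.000964.
D >= 0, so the roots are real: z = (-b +/- sqrt(D)) / (2a) = (-0.842 +/- 0.031048) / (0.354).
  z_1 = (-0.842 + 0.031048) / (0.354) = -2.2908,   |z_1| = 2.2908.
  z_2 = (-0.842 - 0.031048) / (0.354) = -2.4662,   |z_2| = 2.4662.
Moduli of all roots: 2.2908, 2.4662.
All moduli strictly greater than 1? Yes.
Verdict: Invertible.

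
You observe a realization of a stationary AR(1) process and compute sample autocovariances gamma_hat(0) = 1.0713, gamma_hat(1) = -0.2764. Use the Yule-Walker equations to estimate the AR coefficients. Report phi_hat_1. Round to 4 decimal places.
\hat\phi_{1} = -0.2580

The Yule-Walker equations for an AR(p) process read, in matrix form,
  Gamma_p phi = r_p,   with   (Gamma_p)_{ij} = gamma(|i - j|),
                       (r_p)_i = gamma(i),   i,j = 1..p.
Substitute the sample gammas (Toeplitz matrix and right-hand side of size 1):
  Gamma_p = [[1.0713]]
  r_p     = [-0.2764]
With p = 1 this is the single equation gamma(0) phi_1 = gamma(1):
  phi_hat_1 = gamma(1) / gamma(0) = -0.2764 / 1.0713 = -0.2580.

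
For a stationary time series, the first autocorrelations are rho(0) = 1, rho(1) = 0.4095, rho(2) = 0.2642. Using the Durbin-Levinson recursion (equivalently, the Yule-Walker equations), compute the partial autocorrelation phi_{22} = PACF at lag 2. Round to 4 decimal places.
\phi_{22} = 0.1160

The PACF at lag k is phi_{kk}, the last component of the solution
to the Yule-Walker system G_k phi = r_k where
  (G_k)_{ij} = rho(|i - j|), (r_k)_i = rho(i), i,j = 1..k.
Equivalently, Durbin-Levinson gives phi_{kk} iteratively:
  phi_{11} = rho(1)
  phi_{kk} = [rho(k) - sum_{j=1..k-1} phi_{k-1,j} rho(k-j)]
            / [1 - sum_{j=1..k-1} phi_{k-1,j} rho(j)],
  phi_{k,j} = phi_{k-1,j} - phi_{kk} phi_{k-1,k-j},  j = 1..k-1.
Step k = 1:
  phi_11 = rho(1) = 0.4095.
Step k = 2:
  phi_22 = [rho(2) - phi_11 rho(1)] / [1 - phi_11 rho(1)] = [0.2642 - (0.4095)(0.4095)] / [1 - (0.4095)(0.4095)]
         = 0.09650975 / 0.83230975 = 0.116.
Therefore phi_{22} = 0.1160.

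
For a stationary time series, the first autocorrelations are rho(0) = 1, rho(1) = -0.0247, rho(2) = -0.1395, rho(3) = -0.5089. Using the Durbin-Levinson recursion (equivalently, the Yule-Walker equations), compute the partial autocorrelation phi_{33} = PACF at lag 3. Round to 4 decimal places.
\phi_{33} = -0.5270

The PACF at lag k is phi_{kk}, the last component of the solution
to the Yule-Walker system G_k phi = r_k where
  (G_k)_{ij} = rho(|i - j|), (r_k)_i = rho(i), i,j = 1..k.
Equivalently, Durbin-Levinson gives phi_{kk} iteratively:
  phi_{11} = rho(1)
  phi_{kk} = [rho(k) - sum_{j=1..k-1} phi_{k-1,j} rho(k-j)]
            / [1 - sum_{j=1..k-1} phi_{k-1,j} rho(j)],
  phi_{k,j} = phi_{k-1,j} - phi_{kk} phi_{k-1,k-j},  j = 1..k-1.
Step k = 1:
  phi_11 = rho(1) = -0.0247.
Step k = 2:
  phi_22 = [rho(2) - phi_11 rho(1)] / [1 - phi_11 rho(1)] = [-0.1395 - (-0.0247)(-0.0247)] / [1 - (-0.0247)(-0.0247)]
         = -0.14011009 / 0.99938991 = -0.140196.
  Update: phi_21 = phi_11 - phi_22 phi_11 = -0.0247 - (-0.140196)(-0.0247) = -0.028163.
Step k = 3:
  phi_33 = [rho(3) - phi_21 rho(2) - phi_22 rho(1)] / [1 - phi_21 rho(1) - phi_22 rho(2)]
    numerator   = -0.5089 - (-0.028163)(-0.1395) - (-0.140196)(-0.0247) = -0.51629155
    denominator = 1 - (-0.028163)(-0.0247) - (-0.140196)(-0.1395) = 0.97974709
  phi_33 = -0.51629155 / 0.97974709 = -0.527.
Therefore phi_{33} = -0.5270.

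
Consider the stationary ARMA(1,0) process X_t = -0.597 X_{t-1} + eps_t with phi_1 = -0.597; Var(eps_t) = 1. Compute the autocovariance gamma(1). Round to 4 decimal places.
\gamma(1) = -0.9276

Multiply the model equation by X_{t-k} and take expectations. With theta_0 = psi_0 = 1 and psi_j the MA(infinity) weights, this gives
  gamma(k) - sum_i phi_i gamma(k-i) = c_k,
  c_k = sigma^2 * sum_{j=k..q} theta_j psi_{j-k}   (c_k = 0 for k > q),
using gamma(-m) = gamma(m).
Pure AR (q = 0): c_0 = sigma^2 = 1, c_k = 0 for k >= 1.
Equations for k = 0 and k = 1 (AR order 1):
  gamma(0) = phi_1 gamma(1) + c_0
  gamma(1) = phi_1 gamma(0) + c_1
Substituting the second into the first: gamma(0) (1 - phi_1^2) = c_0 + phi_1 c_1, so
  gamma(0) = c_0 / (1 - phi_1^2) = 1 / (1 - (-0.597)^2) = 1 / 0.643591 = 1.553782.
  gamma(1) = phi_1 gamma(0) = (-0.597)(1.553782) = -0.927608.
Therefore gamma(1) = -0.9276 (to 4 decimal places).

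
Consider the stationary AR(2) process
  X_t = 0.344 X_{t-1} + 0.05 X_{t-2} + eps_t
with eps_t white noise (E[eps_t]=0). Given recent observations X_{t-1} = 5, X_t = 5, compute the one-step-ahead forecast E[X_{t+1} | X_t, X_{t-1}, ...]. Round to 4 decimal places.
E[X_{t+1} \mid \mathcal F_t] = 1.9700

For an AR(p) model X_t = c + sum_i phi_i X_{t-i} + eps_t, the
one-step-ahead conditional mean is
  E[X_{t+1} | X_t, ...] = c + sum_i phi_i X_{t+1-i}.
Substitute known values:
  E[X_{t+1} | ...] = (0.344) * (5) + (0.05) * (5)
                   = 1.9700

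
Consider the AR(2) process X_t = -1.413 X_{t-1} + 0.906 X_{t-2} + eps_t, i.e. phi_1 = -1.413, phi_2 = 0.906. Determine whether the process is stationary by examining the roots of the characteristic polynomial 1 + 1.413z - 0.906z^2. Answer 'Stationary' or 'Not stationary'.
\text{Not stationary}

The AR(p) characteristic polynomial is P(z) = 1 + 1.413z - 0.906z^2.
Stationarity requires all roots to lie outside the unit circle, i.e. |z| > 1 for every root.
Set 1 + (1.413) z + (-0.906) z^2 = 0, i.e. a z^2 + b z + c = 0 with a = -0.906, b = 1.413, c = 1.
Discriminant D = b^2 - 4ac = (1.413)^2 - 4*(-0.906)*1 = 1.996569 - (-3.624) = 5.620569.
D >= 0, so the roots are real: z = (-b +/- sqrt(D)) / (2a) = (-1.413 +/- 2.370774) / (-1.812).
  z_1 = (-1.413 + 2.370774) / (-1.812) = -0.5286,   |z_1| = 0.5286.
  z_2 = (-1.413 - 2.370774) / (-1.812) = 2.0882,   |z_2| = 2.0882.
Moduli of all roots: 0.5286, 2.0882.
All moduli strictly greater than 1? No.
Verdict: Not stationary.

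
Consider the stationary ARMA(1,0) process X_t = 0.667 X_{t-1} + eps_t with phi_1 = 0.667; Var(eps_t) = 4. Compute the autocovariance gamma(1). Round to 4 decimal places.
\gamma(1) = 4.8062

Multiply the model equation by X_{t-k} and take expectations. With theta_0 = psi_0 = 1 and psi_j the MA(infinity) weights, this gives
  gamma(k) - sum_i phi_i gamma(k-i) = c_k,
  c_k = sigma^2 * sum_{j=k..q} theta_j psi_{j-k}   (c_k = 0 for k > q),
using gamma(-m) = gamma(m).
Pure AR (q = 0): c_0 = sigma^2 = 4, c_k = 0 for k >= 1.
Equations for k = 0 and k = 1 (AR order 1):
  gamma(0) = phi_1 gamma(1) + c_0
  gamma(1) = phi_1 gamma(0) + c_1
Substituting the second into the first: gamma(0) (1 - phi_1^2) = c_0 + phi_1 c_1, so
  gamma(0) = c_0 / (1 - phi_1^2) = 4 / (1 - (0.667)^2) = 4 / 0.555111 = 7.205766.
  gamma(1) = phi_1 gamma(0) = (0.667)(7.205766) = 4.806246.
Therefore gamma(1) = 4.8062 (to 4 decimal places).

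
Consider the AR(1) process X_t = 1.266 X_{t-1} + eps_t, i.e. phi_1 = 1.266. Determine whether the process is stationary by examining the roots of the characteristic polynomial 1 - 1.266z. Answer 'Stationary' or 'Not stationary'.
\text{Not stationary}

The AR(p) characteristic polynomial is P(z) = 1 - 1.266z.
Stationarity requires all roots to lie outside the unit circle, i.e. |z| > 1 for every root.
This is linear in z: 1 + (-1.266) z = 0  =>  z = -1/(-1.266) = 0.789889,  |z| = 0.789889.
Moduli of all roots: 0.7899.
All moduli strictly greater than 1? No.
Verdict: Not stationary.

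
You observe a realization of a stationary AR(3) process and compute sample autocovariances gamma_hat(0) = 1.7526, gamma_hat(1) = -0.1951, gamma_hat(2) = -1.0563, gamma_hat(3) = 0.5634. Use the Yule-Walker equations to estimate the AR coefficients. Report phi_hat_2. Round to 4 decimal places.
\hat\phi_{2} = -0.5800

The Yule-Walker equations for an AR(p) process read, in matrix form,
  Gamma_p phi = r_p,   with   (Gamma_p)_{ij} = gamma(|i - j|),
                       (r_p)_i = gamma(i),   i,j = 1..p.
Substitute the sample gammas (Toeplitz matrix and right-hand side of size 3):
  Gamma_p = [[1.7526, -0.1951, -1.0563], [-0.1951, 1.7526, -0.1951], [-1.0563, -0.1951, 1.7526]]
  r_p     = [-0.1951, -1.0563, 0.5634]
Written out (R1..R3):
  (R1) 1.7526 phi_1 - 0.1951 phi_2 - 1.0563 phi_3 = -0.1951
  (R2) -0.1951 phi_1 + 1.7526 phi_2 - 0.1951 phi_3 = -1.0563
  (R3) -1.0563 phi_1 - 0.1951 phi_2 + 1.7526 phi_3 = 0.5634
Gaussian elimination:
  R2 <- R2 - (-0.1951/1.7526) R1 = R2 - (-0.11132) R1:  1.730881 phi_2 - 0.312688 phi_3 = -1.078019
  R3 <- R3 - (-1.0563/1.7526) R1 = R3 - (-0.602705) R1:  -0.312688 phi_2 + 1.115963 phi_3 = 0.445812
  R3 <- R3 - (-0.312688/1.730881) R2 = R3 - (-0.180652) R2:  1.059475 phi_3 = 0.251066
Back-substitution:
  phi_hat_3 = 0.251066 / 1.059475 = 0.236972
  phi_hat_2 = (-1.078019 - (-0.312688)(0.236972)) / 1.730881 = -0.580005
  phi_hat_1 = (-0.1951 - (-0.1951)(-0.580005) - (-1.0563)(0.236972)) / 1.7526 = -0.033063
So phi_hat = [-0.0331, -0.5800, 0.2370].
Therefore phi_hat_2 = -0.5800.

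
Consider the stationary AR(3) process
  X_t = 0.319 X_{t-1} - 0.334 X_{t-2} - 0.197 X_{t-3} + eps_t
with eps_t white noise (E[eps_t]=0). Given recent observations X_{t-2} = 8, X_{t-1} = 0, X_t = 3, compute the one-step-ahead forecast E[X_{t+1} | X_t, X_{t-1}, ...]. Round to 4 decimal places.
E[X_{t+1} \mid \mathcal F_t] = -0.6190

For an AR(p) model X_t = c + sum_i phi_i X_{t-i} + eps_t, the
one-step-ahead conditional mean is
  E[X_{t+1} | X_t, ...] = c + sum_i phi_i X_{t+1-i}.
Substitute known values:
  E[X_{t+1} | ...] = (0.319) * (3) + (-0.334) * (0) + (-0.197) * (8)
                   = -0.6190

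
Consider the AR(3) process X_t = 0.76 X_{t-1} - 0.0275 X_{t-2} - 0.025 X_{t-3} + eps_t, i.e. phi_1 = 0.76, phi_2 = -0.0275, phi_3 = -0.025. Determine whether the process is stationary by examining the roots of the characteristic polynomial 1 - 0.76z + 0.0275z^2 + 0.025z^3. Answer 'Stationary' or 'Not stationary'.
\text{Stationary}

The AR(p) characteristic polynomial is P(z) = 1 - 0.76z + 0.0275z^2 + 0.025z^3.
Stationarity requires all roots to lie outside the unit circle, i.e. |z| > 1 for every root.
Degree 3: look for a simple real root z0 first, then factor out (1 - z/z0) and solve the remaining quadratic.
Testing z0 = 4: P(4) = 1 + (-0.76)(4) + (0.0275)(4)^2 + (0.025)(4)^3
  = 1 + (-3.04) + (0.44) + (1.6) = 0.  So z_0 = 4 is a root, |z_0| = 4.
Divide out the factor (1 - 0.25 z) = (1 - z/z0) (since 1/z0 = 0.25):
  P(z) = (1 - 0.25 z)(1 + (-0.51) z + (-0.1) z^2)
  [check: z-coef -0.51 - (0.25) = -0.76; z^2-coef -0.1 - (0.25)(-0.51) = 0.0275; z^3-coef -(0.25)(-0.1) = 0.025.]
Remaining roots from the quadratic factor 1 + (-0.51) z + (-0.1) z^2:
  Set 1 + (-0.51) z + (-0.1) z^2 = 0, i.e. a z^2 + b z + c = 0 with a = -0.1, b = -0.51, c = 1.
  Discriminant D = b^2 - 4ac = (-0.51)^2 - 4*(-0.1)*1 = 0.2601 - (-0.4) = 0.6601.
  D >= 0, so the roots are real: z = (-b +/- sqrt(D)) / (2a) = (0.51 +/- 0.812465) / (-0.2).
    z_1 = (0.51 + 0.812465) / (-0.2) = -6.6123,   |z_1| = 6.6123.
    z_2 = (0.51 - 0.812465) / (-0.2) = 1.5123,   |z_2| = 1.5123.
Moduli of all roots: 4.0000, 6.6123, 1.5123.
All moduli strictly greater than 1? Yes.
Verdict: Stationary.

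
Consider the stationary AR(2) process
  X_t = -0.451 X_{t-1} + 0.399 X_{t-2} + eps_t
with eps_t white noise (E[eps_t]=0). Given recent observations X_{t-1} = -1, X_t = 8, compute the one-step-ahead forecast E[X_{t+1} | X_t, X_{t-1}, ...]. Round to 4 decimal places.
E[X_{t+1} \mid \mathcal F_t] = -4.0070

For an AR(p) model X_t = c + sum_i phi_i X_{t-i} + eps_t, the
one-step-ahead conditional mean is
  E[X_{t+1} | X_t, ...] = c + sum_i phi_i X_{t+1-i}.
Substitute known values:
  E[X_{t+1} | ...] = (-0.451) * (8) + (0.399) * (-1)
                   = -4.0070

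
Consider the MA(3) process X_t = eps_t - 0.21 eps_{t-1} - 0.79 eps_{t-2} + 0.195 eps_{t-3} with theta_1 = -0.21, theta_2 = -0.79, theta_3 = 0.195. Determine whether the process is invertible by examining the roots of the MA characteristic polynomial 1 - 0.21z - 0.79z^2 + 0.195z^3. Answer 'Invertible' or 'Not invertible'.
\text{Invertible}

The MA(q) characteristic polynomial is P(z) = 1 - 0.21z - 0.79z^2 + 0.195z^3.
Invertibility requires all roots to lie outside the unit circle, i.e. |z| > 1 for every root.
Degree 3: look for a simple real root z0 first, then factor out (1 - z/z0) and solve the remaining quadratic.
Testing z0 = 4: P(4) = 1 + (-0.21)(4) + (-0.79)(4)^2 + (0.195)(4)^3
  = 1 + (-0.84) + (-12.64) + (12.48) = 0.  So z_0 = 4 is a root, |z_0| = 4.
Divide out the factor (1 - 0.25 z) = (1 - z/z0) (since 1/z0 = 0.25):
  P(z) = (1 - 0.25 z)(1 + (0.04) z + (-0.78) z^2)
  [check: z-coef 0.04 - (0.25) = -0.21; z^2-coef -0.78 - (0.25)(0.04) = -0.79; z^3-coef -(0.25)(-0.78) = 0.195.]
Remaining roots from the quadratic factor 1 + (0.04) z + (-0.78) z^2:
  Set 1 + (0.04) z + (-0.78) z^2 = 0, i.e. a z^2 + b z + c = 0 with a = -0.78, b = 0.04, c = 1.
  Discriminant D = b^2 - 4ac = (0.04)^2 - 4*(-0.78)*1 = 0.0016 - (-3.12) = 3.1216.
  D >= 0, so the roots are real: z = (-b +/- sqrt(D)) / (2a) = (-0.04 +/- 1.766805) / (-1.56).
    z_1 = (-0.04 + 1.766805) / (-1.56) = -1.1069,   |z_1| = 1.1069.
    z_2 = (-0.04 - 1.766805) / (-1.56) = 1.1582,   |z_2| = 1.1582.
Moduli of all roots: 4.0000, 1.1069, 1.1582.
All moduli strictly greater than 1? Yes.
Verdict: Invertible.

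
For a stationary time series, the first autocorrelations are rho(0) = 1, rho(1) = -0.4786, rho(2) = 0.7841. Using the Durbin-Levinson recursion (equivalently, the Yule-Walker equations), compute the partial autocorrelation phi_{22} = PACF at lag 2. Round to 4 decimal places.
\phi_{22} = 0.7200

The PACF at lag k is phi_{kk}, the last component of the solution
to the Yule-Walker system G_k phi = r_k where
  (G_k)_{ij} = rho(|i - j|), (r_k)_i = rho(i), i,j = 1..k.
Equivalently, Durbin-Levinson gives phi_{kk} iteratively:
  phi_{11} = rho(1)
  phi_{kk} = [rho(k) - sum_{j=1..k-1} phi_{k-1,j} rho(k-j)]
            / [1 - sum_{j=1..k-1} phi_{k-1,j} rho(j)],
  phi_{k,j} = phi_{k-1,j} - phi_{kk} phi_{k-1,k-j},  j = 1..k-1.
Step k = 1:
  phi_11 = rho(1) = -0.4786.
Step k = 2:
  phi_22 = [rho(2) - phi_11 rho(1)] / [1 - phi_11 rho(1)] = [0.7841 - (-0.4786)(-0.4786)] / [1 - (-0.4786)(-0.4786)]
         = 0.55504204 / 0.77094204 = 0.72.
Therefore phi_{22} = 0.7200.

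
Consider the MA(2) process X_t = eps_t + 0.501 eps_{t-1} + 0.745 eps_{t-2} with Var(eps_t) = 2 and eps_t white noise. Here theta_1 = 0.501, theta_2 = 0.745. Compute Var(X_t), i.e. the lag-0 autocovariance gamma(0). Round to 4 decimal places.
\gamma(0) = 3.6121

For an MA(q) process X_t = eps_t + sum_i theta_i eps_{t-i} with
Var(eps_t) = sigma^2, the variance is
  gamma(0) = sigma^2 * (1 + sum_i theta_i^2).
  sum_i theta_i^2 = (0.501)^2 + (0.745)^2 = 0.251001 + 0.555025 = 0.806026.
  gamma(0) = 2 * (1 + 0.806026) = 2 * 1.806026 = 3.612052, which rounds to 3.6121.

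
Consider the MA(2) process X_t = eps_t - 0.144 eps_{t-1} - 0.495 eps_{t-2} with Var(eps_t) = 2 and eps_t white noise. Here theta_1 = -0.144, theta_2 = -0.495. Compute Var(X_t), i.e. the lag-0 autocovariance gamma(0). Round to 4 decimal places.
\gamma(0) = 2.5315

For an MA(q) process X_t = eps_t + sum_i theta_i eps_{t-i} with
Var(eps_t) = sigma^2, the variance is
  gamma(0) = sigma^2 * (1 + sum_i theta_i^2).
  sum_i theta_i^2 = (-0.144)^2 + (-0.495)^2 = 0.020736 + 0.245025 = 0.265761.
  gamma(0) = 2 * (1 + 0.265761) = 2 * 1.265761 = 2.531522, which rounds to 2.5315.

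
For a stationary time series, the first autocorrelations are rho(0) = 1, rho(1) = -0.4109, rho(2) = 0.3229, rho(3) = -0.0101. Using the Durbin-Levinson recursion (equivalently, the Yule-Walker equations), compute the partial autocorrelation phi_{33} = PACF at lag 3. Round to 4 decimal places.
\phi_{33} = 0.2170

The PACF at lag k is phi_{kk}, the last component of the solution
to the Yule-Walker system G_k phi = r_k where
  (G_k)_{ij} = rho(|i - j|), (r_k)_i = rho(i), i,j = 1..k.
Equivalently, Durbin-Levinson gives phi_{kk} iteratively:
  phi_{11} = rho(1)
  phi_{kk} = [rho(k) - sum_{j=1..k-1} phi_{k-1,j} rho(k-j)]
            / [1 - sum_{j=1..k-1} phi_{k-1,j} rho(j)],
  phi_{k,j} = phi_{k-1,j} - phi_{kk} phi_{k-1,k-j},  j = 1..k-1.
Step k = 1:
  phi_11 = rho(1) = -0.4109.
Step k = 2:
  phi_22 = [rho(2) - phi_11 rho(1)] / [1 - phi_11 rho(1)] = [0.3229 - (-0.4109)(-0.4109)] / [1 - (-0.4109)(-0.4109)]
         = 0.15406119 / 0.83116119 = 0.185357.
  Update: phi_21 = phi_11 - phi_22 phi_11 = -0.4109 - (0.185357)(-0.4109) = -0.334737.
Step k = 3:
  phi_33 = [rho(3) - phi_21 rho(2) - phi_22 rho(1)] / [1 - phi_21 rho(1) - phi_22 rho(2)]
    numerator   = -0.0101 - (-0.334737)(0.3229) - (0.185357)(-0.4109) = 0.17414959
    denominator = 1 - (-0.334737)(-0.4109) - (0.185357)(0.3229) = 0.80260494
  phi_33 = 0.17414959 / 0.80260494 = 0.217.
Therefore phi_{33} = 0.2170.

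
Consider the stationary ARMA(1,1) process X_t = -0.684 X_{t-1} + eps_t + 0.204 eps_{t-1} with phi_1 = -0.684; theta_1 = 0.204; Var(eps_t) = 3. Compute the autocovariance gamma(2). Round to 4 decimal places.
\gamma(2) = 1.5927

Multiply the model equation by X_{t-k} and take expectations. With theta_0 = psi_0 = 1 and psi_j the MA(infinity) weights, this gives
  gamma(k) - sum_i phi_i gamma(k-i) = c_k,
  c_k = sigma^2 * sum_{j=k..q} theta_j psi_{j-k}   (c_k = 0 for k > q),
using gamma(-m) = gamma(m).
psi-weights needed (psi_j = theta_j + sum_i phi_i psi_{j-i}):
  psi_1 = theta_1 + phi_1 = 0.204 + (-0.684) = -0.48
Right-hand sides:
  c_0 = sigma^2 (1 + theta_1 psi_1) = 3 * (1 + (0.204)(-0.48)) = 3 * 0.90208 = 2.70624
  c_1 = sigma^2 theta_1 = 3 * (0.204) = 0.612
  c_2 = 0
Equations for k = 0 and k = 1 (AR order 1):
  gamma(0) = phi_1 gamma(1) + c_0
  gamma(1) = phi_1 gamma(0) + c_1
Substituting the second into the first: gamma(0) (1 - phi_1^2) = c_0 + phi_1 c_1, so
  gamma(0) = (c_0 + phi_1 c_1) / (1 - phi_1^2) = (2.70624 + (-0.684)(0.612)) / (1 - (-0.684)^2) = 2.287632 / 0.532144 = 4.298897.
  gamma(1) = phi_1 gamma(0) + c_1 = (-0.684)(4.298897) + (0.612) = -2.328445.
For k = 2 (> q): gamma(2) = phi_1 gamma(1) = (-0.684)(-2.328445) = 1.592657.
Therefore gamma(2) = 1.5927 (to 4 decimal places).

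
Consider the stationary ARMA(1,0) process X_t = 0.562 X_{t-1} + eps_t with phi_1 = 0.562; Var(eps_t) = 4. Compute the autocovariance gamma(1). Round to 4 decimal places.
\gamma(1) = 3.2858

Multiply the model equation by X_{t-k} and take expectations. With theta_0 = psi_0 = 1 and psi_j the MA(infinity) weights, this gives
  gamma(k) - sum_i phi_i gamma(k-i) = c_k,
  c_k = sigma^2 * sum_{j=k..q} theta_j psi_{j-k}   (c_k = 0 for k > q),
using gamma(-m) = gamma(m).
Pure AR (q = 0): c_0 = sigma^2 = 4, c_k = 0 for k >= 1.
Equations for k = 0 and k = 1 (AR order 1):
  gamma(0) = phi_1 gamma(1) + c_0
  gamma(1) = phi_1 gamma(0) + c_1
Substituting the second into the first: gamma(0) (1 - phi_1^2) = c_0 + phi_1 c_1, so
  gamma(0) = c_0 / (1 - phi_1^2) = 4 / (1 - (0.562)^2) = 4 / 0.684156 = 5.84662.
  gamma(1) = phi_1 gamma(0) = (0.562)(5.84662) = 3.2858.
Therefore gamma(1) = 3.2858 (to 4 decimal places).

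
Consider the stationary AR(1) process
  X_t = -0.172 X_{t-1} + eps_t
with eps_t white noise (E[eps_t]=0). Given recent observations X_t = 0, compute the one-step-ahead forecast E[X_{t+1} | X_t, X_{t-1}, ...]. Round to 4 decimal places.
E[X_{t+1} \mid \mathcal F_t] = 0.0000

For an AR(p) model X_t = c + sum_i phi_i X_{t-i} + eps_t, the
one-step-ahead conditional mean is
  E[X_{t+1} | X_t, ...] = c + sum_i phi_i X_{t+1-i}.
Substitute known values:
  E[X_{t+1} | ...] = (-0.172) * (0)
                   = 0.0000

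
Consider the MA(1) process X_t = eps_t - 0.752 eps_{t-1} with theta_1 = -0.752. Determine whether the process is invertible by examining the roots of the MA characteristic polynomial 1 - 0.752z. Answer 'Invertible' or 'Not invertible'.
\text{Invertible}

The MA(q) characteristic polynomial is P(z) = 1 - 0.752z.
Invertibility requires all roots to lie outside the unit circle, i.e. |z| > 1 for every root.
This is linear in z: 1 + (-0.752) z = 0  =>  z = -1/(-0.752) = 1.329787,  |z| = 1.329787.
Moduli of all roots: 1.3298.
All moduli strictly greater than 1? Yes.
Verdict: Invertible.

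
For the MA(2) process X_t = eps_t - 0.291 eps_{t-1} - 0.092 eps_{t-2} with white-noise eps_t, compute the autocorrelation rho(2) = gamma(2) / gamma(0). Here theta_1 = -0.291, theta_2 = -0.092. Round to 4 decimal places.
\rho(2) = -0.0842

For an MA(q) process with theta_0 = 1, the autocovariance is
  gamma(k) = sigma^2 * sum_{i=0..q-k} theta_i * theta_{i+k},
and rho(k) = gamma(k) / gamma(0). Sigma^2 cancels.
  numerator   = (1)*(-0.092) = -0.092.
  denominator = (1)^2 + (-0.291)^2 + (-0.092)^2 = 1.093145.
  rho(2) = -0.092 / 1.093145 = -0.0842.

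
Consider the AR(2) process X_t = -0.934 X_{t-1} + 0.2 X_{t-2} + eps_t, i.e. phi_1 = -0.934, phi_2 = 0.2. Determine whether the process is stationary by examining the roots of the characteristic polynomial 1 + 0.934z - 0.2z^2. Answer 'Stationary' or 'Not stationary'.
\text{Not stationary}

The AR(p) characteristic polynomial is P(z) = 1 + 0.934z - 0.2z^2.
Stationarity requires all roots to lie outside the unit circle, i.e. |z| > 1 for every root.
Set 1 + (0.934) z + (-0.2) z^2 = 0, i.e. a z^2 + b z + c = 0 with a = -0.2, b = 0.934, c = 1.
Discriminant D = b^2 - 4ac = (0.934)^2 - 4*(-0.2)*1 = 0.872356 - (-0.8) = 1.672356.
D >= 0, so the roots are real: z = (-b +/- sqrt(D)) / (2a) = (-0.934 +/- 1.293196) / (-0.4).
  z_1 = (-0.934 + 1.293196) / (-0.4) = -0.898,   |z_1| = 0.898.
  z_2 = (-0.934 - 1.293196) / (-0.4) = 5.568,   |z_2| = 5.568.
Moduli of all roots: 0.8980, 5.5680.
All moduli strictly greater than 1? No.
Verdict: Not stationary.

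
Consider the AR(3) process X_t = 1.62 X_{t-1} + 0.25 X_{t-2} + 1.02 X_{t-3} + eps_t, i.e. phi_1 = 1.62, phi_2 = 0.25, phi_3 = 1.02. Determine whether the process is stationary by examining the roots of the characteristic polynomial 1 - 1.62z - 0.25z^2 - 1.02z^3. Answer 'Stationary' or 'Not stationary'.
\text{Not stationary}

The AR(p) characteristic polynomial is P(z) = 1 - 1.62z - 0.25z^2 - 1.02z^3.
Stationarity requires all roots to lie outside the unit circle, i.e. |z| > 1 for every root.
Degree 3: look for a simple real root z0 first, then factor out (1 - z/z0) and solve the remaining quadratic.
Testing z0 = 0.5: P(0.5) = 1 + (-1.62)(0.5) + (-0.25)(0.5)^2 + (-1.02)(0.5)^3
  = 1 + (-0.81) + (-0.0625) + (-0.1275) = 0.  So z_0 = 0.5 is a root, |z_0| = 0.5.
Divide out the factor (1 - 2 z) = (1 - z/z0) (since 1/z0 = 2):
  P(z) = (1 - 2 z)(1 + (0.38) z + (0.51) z^2)
  [check: z-coef 0.38 - (2) = -1.62; z^2-coef 0.51 - (2)(0.38) = -0.25; z^3-coef -(2)(0.51) = -1.02.]
Remaining roots from the quadratic factor 1 + (0.38) z + (0.51) z^2:
  Set 1 + (0.38) z + (0.51) z^2 = 0, i.e. a z^2 + b z + c = 0 with a = 0.51, b = 0.38, c = 1.
  Discriminant D = b^2 - 4ac = (0.38)^2 - 4*(0.51)*1 = 0.1444 - (2.04) = -1.8956.
  D < 0, so the roots are the complex-conjugate pair z = (-b +/- i sqrt(-D)) / (2a) = -0.3725 +/- 1.3498i.
  For a conjugate pair |z|^2 = z * conj(z) = (product of roots) = c/a = 1/(0.51) = 1.960784, so |z| = sqrt(1.960784) = 1.4003 for both roots.
Moduli of all roots: 0.5000, 1.4003, 1.4003.
All moduli strictly greater than 1? No.
Verdict: Not stationary.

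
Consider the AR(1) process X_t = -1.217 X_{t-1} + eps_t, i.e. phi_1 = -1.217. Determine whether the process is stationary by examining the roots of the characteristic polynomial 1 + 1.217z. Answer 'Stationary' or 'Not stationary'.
\text{Not stationary}

The AR(p) characteristic polynomial is P(z) = 1 + 1.217z.
Stationarity requires all roots to lie outside the unit circle, i.e. |z| > 1 for every root.
This is linear in z: 1 + (1.217) z = 0  =>  z = -1/(1.217) = -0.821693,  |z| = 0.821693.
Moduli of all roots: 0.8217.
All moduli strictly greater than 1? No.
Verdict: Not stationary.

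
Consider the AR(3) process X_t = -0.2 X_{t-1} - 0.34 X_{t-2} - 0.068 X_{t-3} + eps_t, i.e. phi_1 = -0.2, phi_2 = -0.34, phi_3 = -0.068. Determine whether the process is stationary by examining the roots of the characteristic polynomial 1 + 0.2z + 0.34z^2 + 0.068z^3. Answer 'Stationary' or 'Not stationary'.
\text{Stationary}

The AR(p) characteristic polynomial is P(z) = 1 + 0.2z + 0.34z^2 + 0.068z^3.
Stationarity requires all roots to lie outside the unit circle, i.e. |z| > 1 for every root.
Degree 3: look for a simple real root z0 first, then factor out (1 - z/z0) and solve the remaining quadratic.
Testing z0 = -5: P(-5) = 1 + (0.2)(-5) + (0.34)(-5)^2 + (0.068)(-5)^3
  = 1 + (-1) + (8.5) + (-8.5) = 0.  So z_0 = -5 is a root, |z_0| = 5.
Divide out the factor (1 + 0.2 z) = (1 - z/z0) (since 1/z0 = -0.2):
  P(z) = (1 + 0.2 z)(1 + (0) z + (0.34) z^2)
  [check: z-coef 0 - (-0.2) = 0.2; z^2-coef 0.34 - (-0.2)(0) = 0.34; z^3-coef -(-0.2)(0.34) = 0.068.]
Remaining roots from the quadratic factor 1 + (0) z + (0.34) z^2:
  Set 1 + (0) z + (0.34) z^2 = 0, i.e. a z^2 + b z + c = 0 with a = 0.34, b = 0, c = 1.
  Discriminant D = b^2 - 4ac = (0)^2 - 4*(0.34)*1 = 0 - (1.36) = -1.36.
  D < 0, so the roots are the complex-conjugate pair z = (-b +/- i sqrt(-D)) / (2a) = 0 +/- 1.715i.
  For a conjugate pair |z|^2 = z * conj(z) = (product of roots) = c/a = 1/(0.34) = 2.941176, so |z| = sqrt(2.941176) = 1.715 for both roots.
Moduli of all roots: 5.0000, 1.7150, 1.7150.
All moduli strictly greater than 1? Yes.
Verdict: Stationary.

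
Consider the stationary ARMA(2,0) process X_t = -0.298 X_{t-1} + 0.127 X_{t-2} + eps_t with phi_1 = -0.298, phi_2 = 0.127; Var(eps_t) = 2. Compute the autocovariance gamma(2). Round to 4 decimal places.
\gamma(2) = 0.5263

Multiply the model equation by X_{t-k} and take expectations. With theta_0 = psi_0 = 1 and psi_j the MA(infinity) weights, this gives
  gamma(k) - sum_i phi_i gamma(k-i) = c_k,
  c_k = sigma^2 * sum_{j=k..q} theta_j psi_{j-k}   (c_k = 0 for k > q),
using gamma(-m) = gamma(m).
Pure AR (q = 0): c_0 = sigma^2 = 2, c_k = 0 for k >= 1.
Equations for k = 0, 1, 2 (AR order 2, c_2 = 0):
  (E0) gamma(0) = phi_1 gamma(1) + phi_2 gamma(2) + c_0
  (E1) gamma(1) = phi_1 gamma(0) + phi_2 gamma(1) + c_1
  (E2) gamma(2) = phi_1 gamma(1) + phi_2 gamma(0)
From (E1): gamma(1) = A gamma(0) + B with
  A = phi_1 / (1 - phi_2) = -0.298 / 0.873 = -0.341352,   B = c_1 / (1 - phi_2) = 0 / 0.873 = 0.
Insert (E2) into (E0): gamma(0) (1 - phi_2^2) = phi_1 (1 + phi_2) gamma(1) + c_0.
  phi_1 (1 + phi_2) = (-0.298)(1.127) = -0.335846,   1 - phi_2^2 = 0.983871.
Replace gamma(1) by A gamma(0) + B and collect gamma(0):
  gamma(0) [0.983871 - (-0.335846)(-0.341352)] = c_0 = 2
  gamma(0) * 0.869229 = 2
  gamma(0) = 2 / 0.869229 = 2.300889.
  gamma(1) = A gamma(0) = (-0.341352)(2.300889) = -0.785412.
  gamma(2) = phi_1 gamma(1) + phi_2 gamma(0) = (-0.298)(-0.785412) + (0.127)(2.300889) = 0.526266.
Therefore gamma(2) = 0.5263 (to 4 decimal places).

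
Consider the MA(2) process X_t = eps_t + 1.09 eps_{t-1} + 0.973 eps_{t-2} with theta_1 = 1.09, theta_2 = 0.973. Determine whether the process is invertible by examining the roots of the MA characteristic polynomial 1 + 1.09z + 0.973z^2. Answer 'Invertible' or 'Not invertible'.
\text{Invertible}

The MA(q) characteristic polynomial is P(z) = 1 + 1.09z + 0.973z^2.
Invertibility requires all roots to lie outside the unit circle, i.e. |z| > 1 for every root.
Set 1 + (1.09) z + (0.973) z^2 = 0, i.e. a z^2 + b z + c = 0 with a = 0.973, b = 1.09, c = 1.
Discriminant D = b^2 - 4ac = (1.09)^2 - 4*(0.973)*1 = 1.1881 - (3.892) = -2.7039.
D < 0, so the roots are the complex-conjugate pair z = (-b +/- i sqrt(-D)) / (2a) = -0.5601 +/- 0.845i.
For a conjugate pair |z|^2 = z * conj(z) = (product of roots) = c/a = 1/(0.973) = 1.027749, so |z| = sqrt(1.027749) = 1.0138 for both roots.
Moduli of all roots: 1.0138, 1.0138.
All moduli strictly greater than 1? Yes.
Verdict: Invertible.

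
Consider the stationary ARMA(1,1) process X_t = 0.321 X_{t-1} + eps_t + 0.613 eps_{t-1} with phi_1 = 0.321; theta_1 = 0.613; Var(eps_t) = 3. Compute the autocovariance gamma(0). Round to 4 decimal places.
\gamma(0) = 5.9177

Multiply the model equation by X_{t-k} and take expectations. With theta_0 = psi_0 = 1 and psi_j the MA(infinity) weights, this gives
  gamma(k) - sum_i phi_i gamma(k-i) = c_k,
  c_k = sigma^2 * sum_{j=k..q} theta_j psi_{j-k}   (c_k = 0 for k > q),
using gamma(-m) = gamma(m).
psi-weights needed (psi_j = theta_j + sum_i phi_i psi_{j-i}):
  psi_1 = theta_1 + phi_1 = 0.613 + (0.321) = 0.934
Right-hand sides:
  c_0 = sigma^2 (1 + theta_1 psi_1) = 3 * (1 + (0.613)(0.934)) = 3 * 1.572542 = 4.717626
  c_1 = sigma^2 theta_1 = 3 * (0.613) = 1.839
  c_2 = 0
Equations for k = 0 and k = 1 (AR order 1):
  gamma(0) = phi_1 gamma(1) + c_0
  gamma(1) = phi_1 gamma(0) + c_1
Substituting the second into the first: gamma(0) (1 - phi_1^2) = c_0 + phi_1 c_1, so
  gamma(0) = (c_0 + phi_1 c_1) / (1 - phi_1^2) = (4.717626 + (0.321)(1.839)) / (1 - (0.321)^2) = 5.307945 / 0.896959 = 5.917712.
Therefore gamma(0) = 5.9177 (to 4 decimal places).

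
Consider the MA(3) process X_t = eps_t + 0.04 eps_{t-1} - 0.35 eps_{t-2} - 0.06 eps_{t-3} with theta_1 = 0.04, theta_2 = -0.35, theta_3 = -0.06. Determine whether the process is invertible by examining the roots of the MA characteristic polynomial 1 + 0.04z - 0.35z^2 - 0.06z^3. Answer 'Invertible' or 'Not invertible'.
\text{Invertible}

The MA(q) characteristic polynomial is P(z) = 1 + 0.04z - 0.35z^2 - 0.06z^3.
Invertibility requires all roots to lie outside the unit circle, i.e. |z| > 1 for every root.
Degree 3: look for a simple real root z0 first, then factor out (1 - z/z0) and solve the remaining quadratic.
Testing z0 = -2: P(-2) = 1 + (0.04)(-2) + (-0.35)(-2)^2 + (-0.06)(-2)^3
  = 1 + (-0.08) + (-1.4) + (0.48) = 0.  So z_0 = -2 is a root, |z_0| = 2.
Divide out the factor (1 + 0.5 z) = (1 - z/z0) (since 1/z0 = -0.5):
  P(z) = (1 + 0.5 z)(1 + (-0.46) z + (-0.12) z^2)
  [check: z-coef -0.46 - (-0.5) = 0.04; z^2-coef -0.12 - (-0.5)(-0.46) = -0.35; z^3-coef -(-0.5)(-0.12) = -0.06.]
Remaining roots from the quadratic factor 1 + (-0.46) z + (-0.12) z^2:
  Set 1 + (-0.46) z + (-0.12) z^2 = 0, i.e. a z^2 + b z + c = 0 with a = -0.12, b = -0.46, c = 1.
  Discriminant D = b^2 - 4ac = (-0.46)^2 - 4*(-0.12)*1 = 0.2116 - (-0.48) = 0.6916.
  D >= 0, so the roots are real: z = (-b +/- sqrt(D)) / (2a) = (0.46 +/- 0.831625) / (-0.24).
    z_1 = (0.46 + 0.831625) / (-0.24) = -5.3818,   |z_1| = 5.3818.
    z_2 = (0.46 - 0.831625) / (-0.24) = 1.5484,   |z_2| = 1.5484.
Moduli of all roots: 2.0000, 5.3818, 1.5484.
All moduli strictly greater than 1? Yes.
Verdict: Invertible.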